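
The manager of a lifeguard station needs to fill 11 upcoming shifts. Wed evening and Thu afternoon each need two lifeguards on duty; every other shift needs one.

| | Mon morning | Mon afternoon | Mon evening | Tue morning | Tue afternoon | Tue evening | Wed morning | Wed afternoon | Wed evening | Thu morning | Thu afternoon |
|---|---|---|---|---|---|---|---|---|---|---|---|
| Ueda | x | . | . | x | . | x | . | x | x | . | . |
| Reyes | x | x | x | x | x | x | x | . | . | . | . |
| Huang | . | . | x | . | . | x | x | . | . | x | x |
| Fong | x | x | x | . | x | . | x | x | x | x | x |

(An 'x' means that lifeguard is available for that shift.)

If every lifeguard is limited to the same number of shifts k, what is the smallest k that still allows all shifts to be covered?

4

With 4 lifeguards and 13 worker-slots to fill, someone must work at least ⌈13/4⌉ = 4 shifts, so k ≥ 4.
k = 4 works: Mon morning→Ueda, Mon afternoon→Reyes, Mon evening→Reyes, Tue morning→Ueda, Tue afternoon→Reyes, Tue evening→Reyes, Wed morning→Huang, Wed afternoon→Ueda, Wed evening→Ueda+Fong, Thu morning→Huang, Thu afternoon→Huang+Fong.
Loads: Ueda 4, Reyes 4, Huang 3, Fong 2 — all ≤ 4.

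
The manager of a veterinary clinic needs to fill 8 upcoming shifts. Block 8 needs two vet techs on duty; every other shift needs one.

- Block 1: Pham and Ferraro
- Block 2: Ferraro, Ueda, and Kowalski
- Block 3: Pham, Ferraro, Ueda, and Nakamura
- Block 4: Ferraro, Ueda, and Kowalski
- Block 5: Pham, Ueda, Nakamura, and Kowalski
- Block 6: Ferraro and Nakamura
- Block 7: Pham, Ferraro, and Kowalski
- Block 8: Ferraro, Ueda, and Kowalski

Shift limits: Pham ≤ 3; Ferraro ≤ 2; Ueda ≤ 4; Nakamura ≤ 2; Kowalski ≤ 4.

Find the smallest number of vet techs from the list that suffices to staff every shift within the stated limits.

3

9 slots to fill and no one can take more than 4, so at least ⌈9/4⌉ = 3 vet techs are needed.
Pham, Ferraro, and Ueda alone can cover everything: Block 1→Pham, Block 2→Ueda, Block 3→Ueda, Block 4→Ueda, Block 5→Pham, Block 6→Ferraro, Block 7→Pham, Block 8→Ferraro+Ueda.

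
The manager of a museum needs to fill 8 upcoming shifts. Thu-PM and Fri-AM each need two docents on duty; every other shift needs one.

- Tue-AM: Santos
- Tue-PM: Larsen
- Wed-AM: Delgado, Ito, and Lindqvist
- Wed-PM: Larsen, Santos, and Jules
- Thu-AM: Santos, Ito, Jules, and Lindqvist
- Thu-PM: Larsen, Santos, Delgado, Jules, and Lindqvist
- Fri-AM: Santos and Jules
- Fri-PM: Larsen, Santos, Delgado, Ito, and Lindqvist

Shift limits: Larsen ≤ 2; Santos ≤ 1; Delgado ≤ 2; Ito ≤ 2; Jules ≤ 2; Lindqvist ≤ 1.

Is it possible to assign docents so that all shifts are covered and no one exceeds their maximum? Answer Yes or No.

Total capacity is 10 and 10 slots are needed, so capacity alone doesn't rule it out.
Shifts {Tue-AM, Fri-AM} need 3 worker-slots in total, but the docents available for any of those shifts (Santos and Jules) can supply at most 2 among them. So no valid schedule exists.

No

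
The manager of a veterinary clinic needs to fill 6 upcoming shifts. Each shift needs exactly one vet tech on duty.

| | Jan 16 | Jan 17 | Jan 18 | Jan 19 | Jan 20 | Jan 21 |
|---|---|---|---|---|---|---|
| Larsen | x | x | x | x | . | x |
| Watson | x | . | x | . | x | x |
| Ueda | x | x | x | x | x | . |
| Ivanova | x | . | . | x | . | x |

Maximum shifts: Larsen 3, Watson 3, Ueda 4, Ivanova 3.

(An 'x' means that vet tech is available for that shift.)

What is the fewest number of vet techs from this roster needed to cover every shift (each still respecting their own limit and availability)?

6 slots to fill and no one can take more than 4, so at least ⌈6/4⌉ = 2 vet techs are needed.
Larsen and Watson alone can cover everything: Jan 16→Larsen, Jan 17→Larsen, Jan 18→Watson, Jan 19→Larsen, Jan 20→Watson, Jan 21→Watson.

2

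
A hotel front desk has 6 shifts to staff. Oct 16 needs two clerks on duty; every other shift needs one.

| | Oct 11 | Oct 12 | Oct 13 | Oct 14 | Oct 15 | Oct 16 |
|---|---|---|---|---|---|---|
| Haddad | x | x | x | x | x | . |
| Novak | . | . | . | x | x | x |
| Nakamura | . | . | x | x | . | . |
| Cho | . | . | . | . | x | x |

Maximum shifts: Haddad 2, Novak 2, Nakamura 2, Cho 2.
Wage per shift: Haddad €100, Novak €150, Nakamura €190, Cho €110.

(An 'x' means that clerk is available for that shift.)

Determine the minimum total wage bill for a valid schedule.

€910

Oct 11 can only be covered by Haddad, so that assignment is forced.
Oct 12 can only be covered by Haddad, so that assignment is forced.
Oct 16 can only be covered by Novak and Cho, so that assignment is forced.
Picking the cheapest available clerk for each shift independently would cost €760, but that ignores the shift limits.
An optimal schedule: Oct 11→Haddad, Oct 12→Haddad, Oct 13→Nakamura, Oct 14→Novak, Oct 15→Cho, Oct 16→Novak+Cho.
Total: 100 + 100 + 190 + 150 + 110 + 150 + 110 = €910.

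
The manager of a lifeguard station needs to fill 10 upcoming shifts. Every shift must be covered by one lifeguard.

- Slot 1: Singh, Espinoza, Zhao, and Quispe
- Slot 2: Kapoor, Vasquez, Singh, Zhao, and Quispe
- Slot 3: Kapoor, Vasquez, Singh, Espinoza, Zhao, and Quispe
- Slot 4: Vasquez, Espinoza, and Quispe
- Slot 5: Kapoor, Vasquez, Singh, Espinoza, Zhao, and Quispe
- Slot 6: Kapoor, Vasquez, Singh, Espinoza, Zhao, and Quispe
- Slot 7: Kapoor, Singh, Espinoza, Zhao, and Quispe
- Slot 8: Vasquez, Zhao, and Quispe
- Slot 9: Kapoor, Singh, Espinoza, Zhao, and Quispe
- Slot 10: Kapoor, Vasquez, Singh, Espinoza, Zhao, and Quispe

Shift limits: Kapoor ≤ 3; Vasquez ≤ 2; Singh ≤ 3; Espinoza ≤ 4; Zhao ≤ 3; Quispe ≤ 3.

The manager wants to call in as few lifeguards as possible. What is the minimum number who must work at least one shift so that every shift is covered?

3

10 slots to fill and no one can take more than 4, so at least ⌈10/4⌉ = 3 lifeguards are needed.
Kapoor, Espinoza, and Zhao alone can cover everything: Slot 1→Espinoza, Slot 2→Kapoor, Slot 3→Kapoor, Slot 4→Espinoza, Slot 5→Kapoor, Slot 6→Espinoza, Slot 7→Espinoza, Slot 8→Zhao, Slot 9→Zhao, Slot 10→Zhao.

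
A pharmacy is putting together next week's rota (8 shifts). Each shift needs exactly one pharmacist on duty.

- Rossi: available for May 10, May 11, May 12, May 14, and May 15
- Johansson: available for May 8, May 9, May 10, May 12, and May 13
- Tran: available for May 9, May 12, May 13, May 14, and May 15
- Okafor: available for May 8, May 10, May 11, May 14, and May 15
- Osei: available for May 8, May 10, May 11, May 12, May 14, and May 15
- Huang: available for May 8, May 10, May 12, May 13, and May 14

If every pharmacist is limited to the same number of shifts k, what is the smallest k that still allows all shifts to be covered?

2

With 6 pharmacists and 8 worker-slots to fill, someone must work at least ⌈8/6⌉ = 2 shifts, so k ≥ 2.
k = 2 works: May 8→Okafor, May 9→Johansson, May 10→Okafor, May 11→Rossi, May 12→Tran, May 13→Johansson, May 14→Tran, May 15→Rossi.
Loads: Rossi 2, Johansson 2, Tran 2, Okafor 2, Osei 0, Huang 0 — all ≤ 2.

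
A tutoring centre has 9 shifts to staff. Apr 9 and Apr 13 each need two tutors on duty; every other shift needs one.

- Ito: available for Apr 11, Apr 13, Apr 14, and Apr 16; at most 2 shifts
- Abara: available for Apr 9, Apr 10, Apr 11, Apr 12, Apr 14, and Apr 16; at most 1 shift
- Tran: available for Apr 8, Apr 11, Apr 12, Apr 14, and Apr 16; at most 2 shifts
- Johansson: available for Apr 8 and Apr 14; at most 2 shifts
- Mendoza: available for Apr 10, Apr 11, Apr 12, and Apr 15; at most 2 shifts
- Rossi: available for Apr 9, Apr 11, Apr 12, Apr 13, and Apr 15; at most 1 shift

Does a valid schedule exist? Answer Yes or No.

No

Shifts {Apr 9, Apr 13} need 4 worker-slots in total, but the tutors available for any of those shifts (Ito, Abara, and Rossi) can supply at most 3 among them. So no valid schedule exists.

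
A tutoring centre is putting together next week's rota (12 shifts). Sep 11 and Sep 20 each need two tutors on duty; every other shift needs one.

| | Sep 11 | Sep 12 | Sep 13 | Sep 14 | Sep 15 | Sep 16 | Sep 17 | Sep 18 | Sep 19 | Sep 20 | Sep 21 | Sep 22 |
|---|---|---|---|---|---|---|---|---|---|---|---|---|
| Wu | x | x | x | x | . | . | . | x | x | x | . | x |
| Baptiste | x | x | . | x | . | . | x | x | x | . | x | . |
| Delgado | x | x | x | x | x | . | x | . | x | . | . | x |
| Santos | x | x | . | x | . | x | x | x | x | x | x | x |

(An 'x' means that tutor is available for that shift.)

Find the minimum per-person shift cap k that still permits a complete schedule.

4

With 4 tutors and 14 worker-slots to fill, someone must work at least ⌈14/4⌉ = 4 shifts, so k ≥ 4.
k = 4 works: Sep 11→Delgado+Santos, Sep 12→Baptiste, Sep 13→Wu, Sep 14→Baptiste, Sep 15→Delgado, Sep 16→Santos, Sep 17→Baptiste, Sep 18→Wu, Sep 19→Delgado, Sep 20→Wu+Santos, Sep 21→Baptiste, Sep 22→Wu.
Loads: Wu 4, Baptiste 4, Delgado 3, Santos 3 — all ≤ 4.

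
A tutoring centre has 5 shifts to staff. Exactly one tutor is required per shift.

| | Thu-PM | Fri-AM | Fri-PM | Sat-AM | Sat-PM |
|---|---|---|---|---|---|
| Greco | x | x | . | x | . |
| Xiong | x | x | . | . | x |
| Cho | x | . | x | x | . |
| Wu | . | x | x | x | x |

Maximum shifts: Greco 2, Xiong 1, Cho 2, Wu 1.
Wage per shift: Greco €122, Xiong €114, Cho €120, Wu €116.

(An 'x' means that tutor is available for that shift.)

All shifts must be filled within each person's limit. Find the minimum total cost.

Picking the cheapest available tutor for each shift independently would cost €574, but that ignores the shift limits.
An optimal schedule: Thu-PM→Cho, Fri-AM→Greco, Fri-PM→Wu, Sat-AM→Cho, Sat-PM→Xiong.
Total: 120 + 122 + 116 + 120 + 114 = €592.

€592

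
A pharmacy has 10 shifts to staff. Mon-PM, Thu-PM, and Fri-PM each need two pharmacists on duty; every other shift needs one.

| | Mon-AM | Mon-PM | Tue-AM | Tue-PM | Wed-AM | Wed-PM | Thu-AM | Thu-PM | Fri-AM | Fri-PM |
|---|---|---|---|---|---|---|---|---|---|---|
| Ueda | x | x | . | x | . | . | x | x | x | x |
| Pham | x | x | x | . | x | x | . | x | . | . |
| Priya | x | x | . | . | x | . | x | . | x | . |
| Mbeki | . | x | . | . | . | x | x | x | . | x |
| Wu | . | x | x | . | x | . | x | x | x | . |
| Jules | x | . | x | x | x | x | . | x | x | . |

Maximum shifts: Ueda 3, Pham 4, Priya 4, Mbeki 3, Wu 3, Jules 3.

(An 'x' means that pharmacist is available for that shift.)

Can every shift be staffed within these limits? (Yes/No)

Yes

Fri-PM can only be covered by Ueda and Mbeki, so that assignment is forced.
One valid schedule: Mon-AM→Ueda, Mon-PM→Pham+Priya, Tue-AM→Pham, Tue-PM→Ueda, Wed-AM→Pham, Wed-PM→Pham, Thu-AM→Priya, Thu-PM→Mbeki+Wu, Fri-AM→Priya, Fri-PM→Ueda+Mbeki.
Loads: Ueda 3/3, Pham 4/4, Priya 3/4, Mbeki 2/3, Wu 1/3, Jules 0/3 — all within limits.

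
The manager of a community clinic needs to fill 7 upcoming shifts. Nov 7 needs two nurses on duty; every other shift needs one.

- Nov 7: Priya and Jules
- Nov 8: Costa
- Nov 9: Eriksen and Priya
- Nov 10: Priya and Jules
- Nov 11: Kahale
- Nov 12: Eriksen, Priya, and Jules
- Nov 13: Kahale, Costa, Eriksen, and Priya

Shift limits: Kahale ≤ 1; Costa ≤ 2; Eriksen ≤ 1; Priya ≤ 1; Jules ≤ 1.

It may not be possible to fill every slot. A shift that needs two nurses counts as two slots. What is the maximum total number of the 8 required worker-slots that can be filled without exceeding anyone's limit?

Total capacity across all nurses is 1+2+1+1+1 = 6, and 8 slots are needed, so at most 6 can be filled.
An assignment achieving 6: Nov 7→Priya+Jules, Nov 8→Costa, Nov 9→Eriksen, Nov 11→Kahale, Nov 13→Costa.
Loads: Kahale 1/1, Costa 2/2, Eriksen 1/1, Priya 1/1, Jules 1/1.

6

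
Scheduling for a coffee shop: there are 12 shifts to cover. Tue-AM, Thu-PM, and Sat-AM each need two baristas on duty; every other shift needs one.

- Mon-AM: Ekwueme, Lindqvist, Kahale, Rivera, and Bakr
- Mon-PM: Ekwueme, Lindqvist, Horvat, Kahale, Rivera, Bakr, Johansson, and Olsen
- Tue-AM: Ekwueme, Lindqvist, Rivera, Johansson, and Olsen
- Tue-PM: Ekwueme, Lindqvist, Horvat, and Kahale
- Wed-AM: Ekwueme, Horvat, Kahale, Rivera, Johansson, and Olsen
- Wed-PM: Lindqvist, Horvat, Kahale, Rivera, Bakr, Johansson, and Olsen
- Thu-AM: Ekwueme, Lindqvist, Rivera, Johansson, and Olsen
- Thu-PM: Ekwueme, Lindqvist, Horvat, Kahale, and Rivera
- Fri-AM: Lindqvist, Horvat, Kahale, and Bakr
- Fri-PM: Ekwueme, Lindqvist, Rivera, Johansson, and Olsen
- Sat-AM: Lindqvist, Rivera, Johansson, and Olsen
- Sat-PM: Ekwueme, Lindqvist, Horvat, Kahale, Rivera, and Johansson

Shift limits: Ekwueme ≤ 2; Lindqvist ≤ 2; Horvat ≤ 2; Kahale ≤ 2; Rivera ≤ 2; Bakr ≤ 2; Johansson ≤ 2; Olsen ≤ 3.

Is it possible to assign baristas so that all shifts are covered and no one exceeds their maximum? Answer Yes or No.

Yes

One valid schedule: Mon-AM→Ekwueme, Mon-PM→Bakr, Tue-AM→Johansson+Olsen, Tue-PM→Ekwueme, Wed-AM→Horvat, Wed-PM→Bakr, Thu-AM→Lindqvist, Thu-PM→Horvat+Kahale, Fri-AM→Lindqvist, Fri-PM→Rivera, Sat-AM→Rivera+Johansson, Sat-PM→Kahale.
Loads: Ekwueme 2/2, Lindqvist 2/2, Horvat 2/2, Kahale 2/2, Rivera 2/2, Bakr 2/2, Johansson 2/2, Olsen 1/3 — all within limits.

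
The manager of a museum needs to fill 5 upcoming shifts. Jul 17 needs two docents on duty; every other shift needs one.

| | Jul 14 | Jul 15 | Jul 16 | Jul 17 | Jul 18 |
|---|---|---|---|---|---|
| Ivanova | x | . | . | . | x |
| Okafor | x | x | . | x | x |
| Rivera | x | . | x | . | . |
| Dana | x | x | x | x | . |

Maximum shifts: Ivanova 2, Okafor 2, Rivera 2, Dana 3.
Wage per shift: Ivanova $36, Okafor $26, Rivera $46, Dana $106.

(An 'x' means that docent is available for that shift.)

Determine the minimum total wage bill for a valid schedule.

Jul 17 can only be covered by Okafor and Dana, so that assignment is forced.
Picking the cheapest available docent for each shift independently would cost $256, but that ignores the shift limits.
An optimal schedule: Jul 14→Ivanova, Jul 15→Okafor, Jul 16→Rivera, Jul 17→Okafor+Dana, Jul 18→Ivanova.
Total: 36 + 26 + 46 + 26 + 106 + 36 = $276.

$276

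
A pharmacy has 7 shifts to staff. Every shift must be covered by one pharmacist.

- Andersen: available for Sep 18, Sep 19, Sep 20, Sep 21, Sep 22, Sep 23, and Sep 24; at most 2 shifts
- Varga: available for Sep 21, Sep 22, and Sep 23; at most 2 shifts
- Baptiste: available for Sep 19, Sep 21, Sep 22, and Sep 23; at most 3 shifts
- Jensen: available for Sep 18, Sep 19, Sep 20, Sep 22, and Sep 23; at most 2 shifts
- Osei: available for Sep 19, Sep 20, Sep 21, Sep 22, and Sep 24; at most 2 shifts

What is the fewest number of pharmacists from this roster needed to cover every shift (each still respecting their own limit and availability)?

3

7 slots to fill and no one can take more than 3, so at least ⌈7/3⌉ = 3 pharmacists are needed.
Andersen, Baptiste, and Jensen alone can cover everything: Sep 18→Andersen, Sep 19→Baptiste, Sep 20→Jensen, Sep 21→Baptiste, Sep 22→Baptiste, Sep 23→Jensen, Sep 24→Andersen.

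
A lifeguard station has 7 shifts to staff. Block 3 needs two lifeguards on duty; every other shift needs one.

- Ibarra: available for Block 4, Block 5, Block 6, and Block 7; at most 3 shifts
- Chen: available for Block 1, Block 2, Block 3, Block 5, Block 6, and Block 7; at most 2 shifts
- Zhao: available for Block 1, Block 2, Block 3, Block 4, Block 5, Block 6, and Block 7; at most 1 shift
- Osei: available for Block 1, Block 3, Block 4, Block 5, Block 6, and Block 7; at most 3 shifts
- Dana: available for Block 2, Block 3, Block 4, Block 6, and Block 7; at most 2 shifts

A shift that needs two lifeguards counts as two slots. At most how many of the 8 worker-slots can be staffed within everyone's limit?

Total capacity across all lifeguards is 3+2+1+3+2 = 11, and 8 slots are needed, so at most 8 can be filled.
An assignment achieving 8: Block 1→Chen, Block 2→Chen, Block 3→Zhao+Osei, Block 4→Ibarra, Block 5→Ibarra, Block 6→Ibarra, Block 7→Osei.
Loads: Ibarra 3/3, Chen 2/2, Zhao 1/1, Osei 2/3, Dana 0/2.

8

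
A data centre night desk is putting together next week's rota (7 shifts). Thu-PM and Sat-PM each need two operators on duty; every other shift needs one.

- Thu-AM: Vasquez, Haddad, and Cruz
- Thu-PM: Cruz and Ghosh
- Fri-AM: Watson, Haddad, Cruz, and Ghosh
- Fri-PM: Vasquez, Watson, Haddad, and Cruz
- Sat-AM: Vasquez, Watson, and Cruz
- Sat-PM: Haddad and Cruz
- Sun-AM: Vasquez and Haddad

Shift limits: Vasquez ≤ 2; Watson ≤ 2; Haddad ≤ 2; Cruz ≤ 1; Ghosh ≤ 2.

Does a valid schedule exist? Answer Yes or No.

Total capacity is 9 and 9 slots are needed, so capacity alone doesn't rule it out.
Shifts {Thu-PM, Sat-PM} need 4 worker-slots in total, but the operators available for any of those shifts (Haddad, Cruz, and Ghosh) can supply at most 3 among them. So no valid schedule exists.

No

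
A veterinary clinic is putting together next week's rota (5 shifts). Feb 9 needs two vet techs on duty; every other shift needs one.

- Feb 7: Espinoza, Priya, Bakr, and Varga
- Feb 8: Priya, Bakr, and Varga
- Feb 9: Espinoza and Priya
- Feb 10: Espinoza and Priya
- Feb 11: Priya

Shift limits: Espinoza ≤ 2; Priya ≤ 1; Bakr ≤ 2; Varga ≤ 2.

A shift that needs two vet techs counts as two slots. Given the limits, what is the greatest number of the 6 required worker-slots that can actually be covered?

5

Total capacity across all vet techs is 2+1+2+2 = 7, and 6 slots are needed, so at most 6 can be filled.
Shifts {Feb 9, Feb 11} need 3 slots but only Espinoza and Priya are available for them, supplying at most 2 — so at least 1 slot must go unfilled.
An assignment achieving 5: Feb 7→Bakr, Feb 8→Bakr, Feb 9→Espinoza, Feb 10→Espinoza, Feb 11→Priya.
Loads: Espinoza 2/2, Priya 1/1, Bakr 2/2, Varga 0/2.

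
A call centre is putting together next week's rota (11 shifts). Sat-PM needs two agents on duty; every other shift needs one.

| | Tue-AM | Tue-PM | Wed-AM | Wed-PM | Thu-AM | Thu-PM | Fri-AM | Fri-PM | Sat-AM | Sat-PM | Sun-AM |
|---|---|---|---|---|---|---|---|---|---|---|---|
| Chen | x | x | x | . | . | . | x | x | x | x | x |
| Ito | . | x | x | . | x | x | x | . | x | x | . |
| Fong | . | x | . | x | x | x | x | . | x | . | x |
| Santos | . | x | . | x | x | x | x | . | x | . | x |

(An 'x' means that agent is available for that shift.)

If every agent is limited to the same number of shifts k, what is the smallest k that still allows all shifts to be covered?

3

With 4 agents and 12 worker-slots to fill, someone must work at least ⌈12/4⌉ = 3 shifts, so k ≥ 3.
k = 3 works: Tue-AM→Chen, Tue-PM→Santos, Wed-AM→Ito, Wed-PM→Fong, Thu-AM→Ito, Thu-PM→Fong, Fri-AM→Santos, Fri-PM→Chen, Sat-AM→Santos, Sat-PM→Chen+Ito, Sun-AM→Fong.
Loads: Chen 3, Ito 3, Fong 3, Santos 3 — all ≤ 3.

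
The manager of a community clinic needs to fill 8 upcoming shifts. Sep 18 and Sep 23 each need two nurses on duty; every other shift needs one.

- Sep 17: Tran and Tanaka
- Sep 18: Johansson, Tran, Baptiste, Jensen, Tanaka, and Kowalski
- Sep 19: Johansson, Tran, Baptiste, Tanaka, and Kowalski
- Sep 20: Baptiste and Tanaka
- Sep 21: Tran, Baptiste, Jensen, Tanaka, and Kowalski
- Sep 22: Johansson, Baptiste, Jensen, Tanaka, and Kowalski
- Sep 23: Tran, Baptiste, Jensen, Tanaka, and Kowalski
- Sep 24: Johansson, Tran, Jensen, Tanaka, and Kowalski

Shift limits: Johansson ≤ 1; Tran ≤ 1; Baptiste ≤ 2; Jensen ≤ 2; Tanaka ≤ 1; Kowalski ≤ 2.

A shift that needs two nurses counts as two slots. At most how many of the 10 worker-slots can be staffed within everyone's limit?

9

Total capacity across all nurses is 1+1+2+2+1+2 = 9, and 10 slots are needed, so at most 9 can be filled.
An assignment achieving 9: Sep 17→Tran, Sep 18→Kowalski, Sep 19→Johansson, Sep 20→Baptiste, Sep 21→Baptiste, Sep 22→Jensen, Sep 23→Jensen+Tanaka, Sep 24→Kowalski.
Loads: Johansson 1/1, Tran 1/1, Baptiste 2/2, Jensen 2/2, Tanaka 1/1, Kowalski 2/2.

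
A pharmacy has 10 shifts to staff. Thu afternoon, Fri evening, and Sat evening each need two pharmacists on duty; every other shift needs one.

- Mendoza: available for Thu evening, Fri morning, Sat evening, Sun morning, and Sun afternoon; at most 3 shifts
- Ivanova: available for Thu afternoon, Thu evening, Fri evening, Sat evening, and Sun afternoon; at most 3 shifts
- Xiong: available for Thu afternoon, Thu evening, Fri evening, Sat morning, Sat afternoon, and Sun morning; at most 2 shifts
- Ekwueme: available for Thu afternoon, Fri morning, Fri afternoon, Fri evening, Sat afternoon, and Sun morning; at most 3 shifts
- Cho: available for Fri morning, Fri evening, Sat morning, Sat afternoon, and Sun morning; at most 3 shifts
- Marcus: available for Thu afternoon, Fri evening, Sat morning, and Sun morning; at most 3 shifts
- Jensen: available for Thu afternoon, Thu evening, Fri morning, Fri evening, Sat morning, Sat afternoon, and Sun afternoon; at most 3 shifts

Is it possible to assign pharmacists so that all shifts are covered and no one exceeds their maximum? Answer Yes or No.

Fri afternoon can only be covered by Ekwueme, so that assignment is forced.
Sat evening can only be covered by Mendoza and Ivanova, so that assignment is forced.
One valid schedule: Thu afternoon→Ivanova+Marcus, Thu evening→Mendoza, Fri morning→Ekwueme, Fri afternoon→Ekwueme, Fri evening→Ivanova+Cho, Sat morning→Xiong, Sat afternoon→Xiong, Sat evening→Mendoza+Ivanova, Sun morning→Ekwueme, Sun afternoon→Mendoza.
Loads: Mendoza 3/3, Ivanova 3/3, Xiong 2/2, Ekwueme 3/3, Cho 1/3, Marcus 1/3, Jensen 0/3 — all within limits.

Yes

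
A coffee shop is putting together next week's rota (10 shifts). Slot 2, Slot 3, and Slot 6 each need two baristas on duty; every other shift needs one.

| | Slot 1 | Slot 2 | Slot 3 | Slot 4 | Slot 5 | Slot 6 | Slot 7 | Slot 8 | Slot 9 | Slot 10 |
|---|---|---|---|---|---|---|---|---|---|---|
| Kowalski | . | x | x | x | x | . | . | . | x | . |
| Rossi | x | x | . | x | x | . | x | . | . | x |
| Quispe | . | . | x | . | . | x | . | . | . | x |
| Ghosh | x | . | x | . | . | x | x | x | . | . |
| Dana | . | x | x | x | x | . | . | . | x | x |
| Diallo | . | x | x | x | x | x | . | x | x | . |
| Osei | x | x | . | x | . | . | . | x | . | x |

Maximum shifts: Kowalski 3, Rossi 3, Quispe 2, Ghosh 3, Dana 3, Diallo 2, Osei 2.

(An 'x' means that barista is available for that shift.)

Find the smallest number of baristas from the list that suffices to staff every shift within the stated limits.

5

13 slots to fill and no one can take more than 3, so at least ⌈13/3⌉ = 5 baristas are needed.
Kowalski, Rossi, Quispe, Ghosh, and Dana alone can cover everything: Slot 1→Rossi, Slot 2→Kowalski+Rossi, Slot 3→Ghosh+Dana, Slot 4→Kowalski, Slot 5→Dana, Slot 6→Quispe+Ghosh, Slot 7→Rossi, Slot 8→Ghosh, Slot 9→Kowalski, Slot 10→Quispe.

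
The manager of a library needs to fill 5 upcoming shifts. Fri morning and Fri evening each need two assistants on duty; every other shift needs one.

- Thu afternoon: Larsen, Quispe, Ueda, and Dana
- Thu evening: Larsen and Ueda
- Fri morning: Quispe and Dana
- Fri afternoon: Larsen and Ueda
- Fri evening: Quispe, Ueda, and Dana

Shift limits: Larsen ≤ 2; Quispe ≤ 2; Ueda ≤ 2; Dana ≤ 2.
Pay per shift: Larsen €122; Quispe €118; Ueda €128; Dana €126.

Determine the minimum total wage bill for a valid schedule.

Fri morning can only be covered by Quispe and Dana, so that assignment is forced.
Picking the cheapest available assistant for each shift independently would cost €850, but that ignores the shift limits.
An optimal schedule: Thu afternoon→Ueda, Thu evening→Larsen, Fri morning→Quispe+Dana, Fri afternoon→Larsen, Fri evening→Quispe+Dana.
Total: 128 + 122 + 118 + 126 + 122 + 118 + 126 = €860.

€860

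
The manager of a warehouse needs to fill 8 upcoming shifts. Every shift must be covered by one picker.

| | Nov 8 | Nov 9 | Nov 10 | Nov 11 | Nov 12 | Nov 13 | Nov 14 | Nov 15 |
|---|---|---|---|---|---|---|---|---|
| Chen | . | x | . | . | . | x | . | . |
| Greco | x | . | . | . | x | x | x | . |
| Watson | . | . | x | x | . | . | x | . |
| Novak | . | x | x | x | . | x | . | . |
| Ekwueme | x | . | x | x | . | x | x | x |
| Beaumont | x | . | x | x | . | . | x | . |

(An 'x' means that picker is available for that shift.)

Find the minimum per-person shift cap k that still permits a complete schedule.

With 6 pickers and 8 worker-slots to fill, someone must work at least ⌈8/6⌉ = 2 shifts, so k ≥ 2.
k = 2 works: Nov 8→Greco, Nov 9→Chen, Nov 10→Watson, Nov 11→Watson, Nov 12→Greco, Nov 13→Chen, Nov 14→Ekwueme, Nov 15→Ekwueme.
Loads: Chen 2, Greco 2, Watson 2, Novak 0, Ekwueme 2, Beaumont 0 — all ≤ 2.

2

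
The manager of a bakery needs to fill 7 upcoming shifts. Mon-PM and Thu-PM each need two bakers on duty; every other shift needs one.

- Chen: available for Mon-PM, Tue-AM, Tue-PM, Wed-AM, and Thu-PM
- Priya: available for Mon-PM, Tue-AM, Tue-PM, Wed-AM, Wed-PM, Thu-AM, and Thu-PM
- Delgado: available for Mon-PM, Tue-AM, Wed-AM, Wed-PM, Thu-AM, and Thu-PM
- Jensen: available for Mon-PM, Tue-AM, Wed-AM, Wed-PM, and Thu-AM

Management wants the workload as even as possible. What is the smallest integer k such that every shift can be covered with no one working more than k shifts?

With 4 bakers and 9 worker-slots to fill, someone must work at least ⌈9/4⌉ = 3 shifts, so k ≥ 3.
k = 3 works: Mon-PM→Delgado+Jensen, Tue-AM→Chen, Tue-PM→Chen, Wed-AM→Delgado, Wed-PM→Priya, Thu-AM→Priya, Thu-PM→Chen+Priya.
Loads: Chen 3, Priya 3, Delgado 2, Jensen 1 — all ≤ 3.

3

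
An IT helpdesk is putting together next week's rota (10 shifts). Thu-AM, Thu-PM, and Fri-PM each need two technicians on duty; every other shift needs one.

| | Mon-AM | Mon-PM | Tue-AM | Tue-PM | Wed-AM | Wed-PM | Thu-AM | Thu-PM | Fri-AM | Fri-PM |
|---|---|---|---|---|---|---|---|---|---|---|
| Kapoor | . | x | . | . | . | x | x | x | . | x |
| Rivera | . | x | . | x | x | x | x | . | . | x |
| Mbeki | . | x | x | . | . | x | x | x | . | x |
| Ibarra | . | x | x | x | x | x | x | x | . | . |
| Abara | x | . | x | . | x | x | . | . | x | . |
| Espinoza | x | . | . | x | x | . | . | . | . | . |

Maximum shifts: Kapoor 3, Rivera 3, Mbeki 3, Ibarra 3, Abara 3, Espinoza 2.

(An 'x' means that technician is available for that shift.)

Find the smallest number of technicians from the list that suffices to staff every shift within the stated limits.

13 slots to fill and no one can take more than 3, so at least ⌈13/3⌉ = 5 technicians are needed.
Kapoor, Rivera, Mbeki, Ibarra, and Abara alone can cover everything: Mon-AM→Abara, Mon-PM→Kapoor, Tue-AM→Mbeki, Tue-PM→Rivera, Wed-AM→Rivera, Wed-PM→Ibarra, Thu-AM→Mbeki+Ibarra, Thu-PM→Kapoor+Mbeki, Fri-AM→Abara, Fri-PM→Kapoor+Rivera.

5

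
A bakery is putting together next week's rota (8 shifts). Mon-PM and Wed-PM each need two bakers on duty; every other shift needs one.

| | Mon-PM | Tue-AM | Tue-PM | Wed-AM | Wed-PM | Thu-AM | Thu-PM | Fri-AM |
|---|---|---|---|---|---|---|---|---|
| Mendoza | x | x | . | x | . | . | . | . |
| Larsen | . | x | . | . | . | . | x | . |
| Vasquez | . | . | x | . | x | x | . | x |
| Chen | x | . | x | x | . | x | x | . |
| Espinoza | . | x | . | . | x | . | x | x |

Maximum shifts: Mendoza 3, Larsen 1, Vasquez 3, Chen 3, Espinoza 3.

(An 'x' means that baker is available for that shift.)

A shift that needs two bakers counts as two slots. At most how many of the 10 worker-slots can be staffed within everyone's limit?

10

Total capacity across all bakers is 3+1+3+3+3 = 13, and 10 slots are needed, so at most 10 can be filled.
An assignment achieving 10: Mon-PM→Mendoza+Chen, Tue-AM→Mendoza, Tue-PM→Vasquez, Wed-AM→Mendoza, Wed-PM→Vasquez+Espinoza, Thu-AM→Vasquez, Thu-PM→Larsen, Fri-AM→Espinoza.
Loads: Mendoza 3/3, Larsen 1/1, Vasquez 3/3, Chen 1/3, Espinoza 2/3.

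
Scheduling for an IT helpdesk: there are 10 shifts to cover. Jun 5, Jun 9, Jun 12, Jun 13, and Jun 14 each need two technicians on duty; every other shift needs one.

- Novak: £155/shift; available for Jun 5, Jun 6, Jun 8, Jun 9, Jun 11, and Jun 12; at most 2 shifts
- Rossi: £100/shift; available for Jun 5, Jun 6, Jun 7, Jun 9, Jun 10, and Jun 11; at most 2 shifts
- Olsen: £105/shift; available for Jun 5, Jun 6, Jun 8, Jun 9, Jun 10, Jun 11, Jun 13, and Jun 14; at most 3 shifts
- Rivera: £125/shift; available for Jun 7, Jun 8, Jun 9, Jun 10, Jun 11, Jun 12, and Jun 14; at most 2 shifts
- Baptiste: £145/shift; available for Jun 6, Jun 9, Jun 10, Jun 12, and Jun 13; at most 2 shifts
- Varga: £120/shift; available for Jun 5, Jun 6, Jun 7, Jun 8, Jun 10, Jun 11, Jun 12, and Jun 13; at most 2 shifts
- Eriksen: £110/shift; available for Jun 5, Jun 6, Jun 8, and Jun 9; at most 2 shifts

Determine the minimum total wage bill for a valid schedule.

Jun 14 can only be covered by Olsen and Rivera, so that assignment is forced.
Picking the cheapest available technician for each shift independently would cost £1615, but that ignores the shift limits.
An optimal schedule: Jun 5→Varga+Eriksen, Jun 6→Olsen, Jun 7→Rossi, Jun 8→Novak, Jun 9→Baptiste+Eriksen, Jun 10→Rossi, Jun 11→Novak, Jun 12→Rivera+Varga, Jun 13→Olsen+Baptiste, Jun 14→Olsen+Rivera.
Total: 120 + 110 + 105 + 100 + 155 + 145 + 110 + 100 + 155 + 125 + 120 + 105 + 145 + 105 + 125 = £1825.

£1825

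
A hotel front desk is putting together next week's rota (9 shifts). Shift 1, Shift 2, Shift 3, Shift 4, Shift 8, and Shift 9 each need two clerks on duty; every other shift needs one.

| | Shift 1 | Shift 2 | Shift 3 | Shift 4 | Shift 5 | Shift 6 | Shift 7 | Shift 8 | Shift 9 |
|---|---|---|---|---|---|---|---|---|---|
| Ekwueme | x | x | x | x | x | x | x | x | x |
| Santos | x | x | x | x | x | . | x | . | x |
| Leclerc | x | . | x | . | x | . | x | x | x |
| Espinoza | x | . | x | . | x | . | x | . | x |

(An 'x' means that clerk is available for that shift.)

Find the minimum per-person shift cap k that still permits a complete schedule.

4

With 4 clerks and 15 worker-slots to fill, someone must work at least ⌈15/4⌉ = 4 shifts, so k ≥ 4.
k = 4 works: Shift 1→Leclerc+Espinoza, Shift 2→Ekwueme+Santos, Shift 3→Leclerc+Espinoza, Shift 4→Ekwueme+Santos, Shift 5→Santos, Shift 6→Ekwueme, Shift 7→Santos, Shift 8→Ekwueme+Leclerc, Shift 9→Leclerc+Espinoza.
Loads: Ekwueme 4, Santos 4, Leclerc 4, Espinoza 3 — all ≤ 4.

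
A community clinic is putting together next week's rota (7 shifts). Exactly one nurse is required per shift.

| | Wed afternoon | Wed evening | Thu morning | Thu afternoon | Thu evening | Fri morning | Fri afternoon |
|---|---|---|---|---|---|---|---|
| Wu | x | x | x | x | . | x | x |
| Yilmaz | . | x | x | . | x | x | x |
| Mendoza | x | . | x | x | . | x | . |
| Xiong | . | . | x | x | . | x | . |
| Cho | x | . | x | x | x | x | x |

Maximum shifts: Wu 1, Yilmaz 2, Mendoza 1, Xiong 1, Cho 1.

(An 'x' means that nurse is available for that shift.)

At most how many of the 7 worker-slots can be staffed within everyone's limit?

Total capacity across all nurses is 1+2+1+1+1 = 6, and 7 slots are needed, so at most 6 can be filled.
An assignment achieving 6: Wed afternoon→Mendoza, Wed evening→Wu, Thu morning→Cho, Thu afternoon→Xiong, Thu evening→Yilmaz, Fri afternoon→Yilmaz.
Loads: Wu 1/1, Yilmaz 2/2, Mendoza 1/1, Xiong 1/1, Cho 1/1.

6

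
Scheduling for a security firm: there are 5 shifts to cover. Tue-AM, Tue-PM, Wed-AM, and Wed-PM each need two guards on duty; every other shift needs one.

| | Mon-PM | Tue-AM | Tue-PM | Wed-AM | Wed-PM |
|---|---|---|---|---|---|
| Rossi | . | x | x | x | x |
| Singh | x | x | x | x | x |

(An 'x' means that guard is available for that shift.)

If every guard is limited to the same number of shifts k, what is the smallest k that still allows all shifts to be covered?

5

With 2 guards and 9 worker-slots to fill, someone must work at least ⌈9/2⌉ = 5 shifts, so k ≥ 5.
k = 5 works: Mon-PM→Singh, Tue-AM→Rossi+Singh, Tue-PM→Rossi+Singh, Wed-AM→Rossi+Singh, Wed-PM→Rossi+Singh.
Loads: Rossi 4, Singh 5 — all ≤ 5.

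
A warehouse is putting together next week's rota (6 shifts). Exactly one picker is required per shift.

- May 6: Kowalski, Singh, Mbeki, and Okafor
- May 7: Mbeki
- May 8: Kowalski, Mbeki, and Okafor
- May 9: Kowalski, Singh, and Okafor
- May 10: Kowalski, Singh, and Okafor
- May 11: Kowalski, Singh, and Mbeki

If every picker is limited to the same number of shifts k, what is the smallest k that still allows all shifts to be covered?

2

With 4 pickers and 6 worker-slots to fill, someone must work at least ⌈6/4⌉ = 2 shifts, so k ≥ 2.
k = 2 works: May 6→Mbeki, May 7→Mbeki, May 8→Kowalski, May 9→Kowalski, May 10→Singh, May 11→Singh.
Loads: Kowalski 2, Singh 2, Mbeki 2, Okafor 0 — all ≤ 2.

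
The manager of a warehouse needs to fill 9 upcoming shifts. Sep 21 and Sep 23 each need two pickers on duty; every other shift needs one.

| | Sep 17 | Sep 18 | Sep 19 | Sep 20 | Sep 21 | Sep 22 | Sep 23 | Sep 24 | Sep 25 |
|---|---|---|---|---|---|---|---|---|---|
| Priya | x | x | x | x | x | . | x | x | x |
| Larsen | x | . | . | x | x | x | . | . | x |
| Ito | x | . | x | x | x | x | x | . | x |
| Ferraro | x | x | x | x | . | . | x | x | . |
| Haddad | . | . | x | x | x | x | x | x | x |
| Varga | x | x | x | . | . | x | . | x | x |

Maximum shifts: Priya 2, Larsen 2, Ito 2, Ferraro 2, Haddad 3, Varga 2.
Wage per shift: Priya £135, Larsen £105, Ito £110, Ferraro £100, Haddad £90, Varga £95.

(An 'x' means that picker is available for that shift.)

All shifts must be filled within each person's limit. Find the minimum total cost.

£1090

Picking the cheapest available picker for each shift independently would cost £1025, but that ignores the shift limits.
An optimal schedule: Sep 17→Varga, Sep 18→Varga, Sep 19→Haddad, Sep 20→Ferraro, Sep 21→Larsen+Ito, Sep 22→Haddad, Sep 23→Ferraro+Ito, Sep 24→Haddad, Sep 25→Larsen.
Total: 95 + 95 + 90 + 100 + 105 + 110 + 90 + 100 + 110 + 90 + 105 = £1090.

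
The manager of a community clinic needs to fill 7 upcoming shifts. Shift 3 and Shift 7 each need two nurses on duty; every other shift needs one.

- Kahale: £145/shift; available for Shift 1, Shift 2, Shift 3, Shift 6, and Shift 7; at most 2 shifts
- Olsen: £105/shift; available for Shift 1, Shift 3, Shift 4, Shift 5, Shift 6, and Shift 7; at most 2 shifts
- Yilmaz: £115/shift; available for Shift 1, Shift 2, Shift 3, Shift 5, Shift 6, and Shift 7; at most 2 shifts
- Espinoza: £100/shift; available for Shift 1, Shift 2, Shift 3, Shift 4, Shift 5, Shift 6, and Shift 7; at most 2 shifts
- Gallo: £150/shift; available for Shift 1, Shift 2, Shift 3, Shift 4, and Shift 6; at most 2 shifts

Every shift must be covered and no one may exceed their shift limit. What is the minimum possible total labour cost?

Picking the cheapest available nurse for each shift independently would cost £910, but that ignores the shift limits.
An optimal schedule: Shift 1→Kahale, Shift 2→Kahale, Shift 3→Espinoza+Gallo, Shift 4→Olsen, Shift 5→Olsen, Shift 6→Yilmaz, Shift 7→Yilmaz+Espinoza.
Total: 145 + 145 + 100 + 150 + 105 + 105 + 115 + 115 + 100 = £1080.

£1080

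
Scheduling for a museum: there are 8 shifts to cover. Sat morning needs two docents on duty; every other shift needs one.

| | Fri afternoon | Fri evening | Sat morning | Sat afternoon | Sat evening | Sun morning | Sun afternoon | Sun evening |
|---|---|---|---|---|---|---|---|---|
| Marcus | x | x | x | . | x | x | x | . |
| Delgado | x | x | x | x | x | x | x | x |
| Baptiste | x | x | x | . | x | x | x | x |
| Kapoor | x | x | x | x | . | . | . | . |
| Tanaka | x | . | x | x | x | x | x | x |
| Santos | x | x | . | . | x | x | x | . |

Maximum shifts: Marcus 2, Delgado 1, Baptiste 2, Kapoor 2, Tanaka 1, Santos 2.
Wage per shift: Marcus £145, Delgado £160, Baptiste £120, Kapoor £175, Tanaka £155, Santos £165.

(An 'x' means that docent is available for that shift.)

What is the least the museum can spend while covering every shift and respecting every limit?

£1350

Picking the cheapest available docent for each shift independently would cost £1140, but that ignores the shift limits.
An optimal schedule: Fri afternoon→Santos, Fri evening→Baptiste, Sat morning→Delgado+Kapoor, Sat afternoon→Tanaka, Sat evening→Marcus, Sun morning→Marcus, Sun afternoon→Santos, Sun evening→Baptiste.
Total: 165 + 120 + 160 + 175 + 155 + 145 + 145 + 165 + 120 = £1350.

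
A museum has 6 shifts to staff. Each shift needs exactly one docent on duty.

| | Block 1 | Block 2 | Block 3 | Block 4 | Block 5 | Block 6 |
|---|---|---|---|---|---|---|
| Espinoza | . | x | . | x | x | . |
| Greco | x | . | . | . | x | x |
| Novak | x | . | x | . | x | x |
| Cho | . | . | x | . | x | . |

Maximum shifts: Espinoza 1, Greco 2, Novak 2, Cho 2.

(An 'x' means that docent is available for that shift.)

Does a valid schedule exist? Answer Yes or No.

No

Total capacity is 7 and 6 slots are needed, so capacity alone doesn't rule it out.
Shifts {Block 2, Block 4} need 2 worker-slots in total, but the docents available for any of those shifts (Espinoza) can supply at most 1 among them. So no valid schedule exists.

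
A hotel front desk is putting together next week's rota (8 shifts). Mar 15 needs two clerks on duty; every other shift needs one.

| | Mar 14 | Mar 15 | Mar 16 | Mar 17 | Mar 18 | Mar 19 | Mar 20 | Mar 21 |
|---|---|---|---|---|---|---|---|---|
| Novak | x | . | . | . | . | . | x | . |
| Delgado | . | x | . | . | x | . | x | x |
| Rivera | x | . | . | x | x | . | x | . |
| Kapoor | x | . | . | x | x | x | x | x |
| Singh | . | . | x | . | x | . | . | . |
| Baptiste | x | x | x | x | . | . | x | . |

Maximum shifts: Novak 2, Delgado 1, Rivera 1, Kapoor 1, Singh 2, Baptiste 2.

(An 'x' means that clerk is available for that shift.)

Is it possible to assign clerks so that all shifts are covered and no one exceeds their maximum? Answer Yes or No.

No

Total capacity is 9 and 9 slots are needed, so capacity alone doesn't rule it out.
Shifts {Mar 15, Mar 19, Mar 21} need 4 worker-slots in total, but the clerks available for any of those shifts (Delgado, Kapoor, and Baptiste) can supply at most 3 among them. So no valid schedule exists.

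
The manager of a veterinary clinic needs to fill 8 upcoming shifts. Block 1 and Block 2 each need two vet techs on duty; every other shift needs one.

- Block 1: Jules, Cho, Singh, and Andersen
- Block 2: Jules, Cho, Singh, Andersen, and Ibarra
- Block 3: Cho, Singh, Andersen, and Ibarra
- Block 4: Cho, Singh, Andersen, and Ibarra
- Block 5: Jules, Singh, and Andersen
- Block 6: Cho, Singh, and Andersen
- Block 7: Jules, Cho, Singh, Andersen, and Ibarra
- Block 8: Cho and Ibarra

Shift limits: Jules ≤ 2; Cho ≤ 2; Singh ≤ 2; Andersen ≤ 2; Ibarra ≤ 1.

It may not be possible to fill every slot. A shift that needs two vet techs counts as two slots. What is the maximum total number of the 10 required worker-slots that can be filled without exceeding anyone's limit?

Total capacity across all vet techs is 2+2+2+2+1 = 9, and 10 slots are needed, so at most 9 can be filled.
An assignment achieving 9: Block 1→Jules+Singh, Block 2→Andersen+Ibarra, Block 3→Singh, Block 4→Andersen, Block 5→Jules, Block 6→Cho, Block 8→Cho.
Loads: Jules 2/2, Cho 2/2, Singh 2/2, Andersen 2/2, Ibarra 1/1.

9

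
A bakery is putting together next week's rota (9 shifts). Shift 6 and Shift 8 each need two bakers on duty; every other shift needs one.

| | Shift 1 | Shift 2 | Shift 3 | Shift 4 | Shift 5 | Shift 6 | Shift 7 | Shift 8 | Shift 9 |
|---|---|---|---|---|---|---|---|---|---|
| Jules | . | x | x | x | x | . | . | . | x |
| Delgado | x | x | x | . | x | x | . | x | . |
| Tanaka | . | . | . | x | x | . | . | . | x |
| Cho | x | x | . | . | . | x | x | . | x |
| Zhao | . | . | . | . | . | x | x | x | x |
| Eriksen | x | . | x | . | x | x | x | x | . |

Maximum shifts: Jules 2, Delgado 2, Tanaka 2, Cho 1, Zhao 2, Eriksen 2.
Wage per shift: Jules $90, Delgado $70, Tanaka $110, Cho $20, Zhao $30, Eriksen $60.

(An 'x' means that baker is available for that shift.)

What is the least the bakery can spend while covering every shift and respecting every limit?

$740

Picking the cheapest available baker for each shift independently would cost $430, but that ignores the shift limits.
An optimal schedule: Shift 1→Delgado, Shift 2→Jules, Shift 3→Delgado, Shift 4→Jules, Shift 5→Tanaka, Shift 6→Zhao+Eriksen, Shift 7→Cho, Shift 8→Zhao+Eriksen, Shift 9→Tanaka.
Total: 70 + 90 + 70 + 90 + 110 + 30 + 60 + 20 + 30 + 60 + 110 = $740.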